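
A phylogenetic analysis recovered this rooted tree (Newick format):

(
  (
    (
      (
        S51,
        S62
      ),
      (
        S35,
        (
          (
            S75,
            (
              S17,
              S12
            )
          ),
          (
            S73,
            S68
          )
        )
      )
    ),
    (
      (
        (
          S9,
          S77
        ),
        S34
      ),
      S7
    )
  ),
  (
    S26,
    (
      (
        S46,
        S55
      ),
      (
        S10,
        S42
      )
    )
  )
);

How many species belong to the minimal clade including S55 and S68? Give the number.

The MRCA of S55 and S68 is the root, so the clade is the entire tree.
That clade contains 17 terminal taxa: S10, S12, S17, S26, S34, S35, S42, S46, S51, S55, S62, S68, S7, S73, S75, S77, S9.

17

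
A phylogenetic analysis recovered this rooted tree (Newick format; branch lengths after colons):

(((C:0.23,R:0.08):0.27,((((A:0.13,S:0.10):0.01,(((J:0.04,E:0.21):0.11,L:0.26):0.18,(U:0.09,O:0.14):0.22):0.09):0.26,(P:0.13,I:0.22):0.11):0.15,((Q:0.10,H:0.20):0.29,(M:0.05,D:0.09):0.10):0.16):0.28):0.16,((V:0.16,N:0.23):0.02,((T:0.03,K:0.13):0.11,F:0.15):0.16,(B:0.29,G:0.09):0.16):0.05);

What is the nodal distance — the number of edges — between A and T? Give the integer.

The MRCA of A and T is the root of the tree.
From A up to that node: 6 branches. From T up to the same node: 4 branches. Total: 6 + 4 = 10.

10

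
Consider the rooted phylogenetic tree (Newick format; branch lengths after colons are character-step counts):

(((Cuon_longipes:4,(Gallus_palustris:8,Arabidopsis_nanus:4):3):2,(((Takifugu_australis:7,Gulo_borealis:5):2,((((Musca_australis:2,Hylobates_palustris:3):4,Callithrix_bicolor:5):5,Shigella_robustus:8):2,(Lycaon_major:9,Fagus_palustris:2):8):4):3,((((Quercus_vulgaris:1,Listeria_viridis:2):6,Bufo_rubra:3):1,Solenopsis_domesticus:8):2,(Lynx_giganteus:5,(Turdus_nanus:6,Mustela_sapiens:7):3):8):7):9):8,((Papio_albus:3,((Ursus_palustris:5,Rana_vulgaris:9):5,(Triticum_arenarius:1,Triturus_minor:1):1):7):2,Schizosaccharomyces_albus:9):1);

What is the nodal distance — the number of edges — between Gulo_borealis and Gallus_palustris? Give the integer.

The MRCA of Gulo_borealis and Gallus_palustris is the node subtending ((Cuon_longipes,(Gallus_palustris,Arabidopsis_nanus)),(((Takifugu_australis,Gulo_borealis),((((Musca_australis,Hylobates_palustris),Callithrix_bicolor),Shigella_robustus),(Lycaon_major,Fagus_palustris))),((((Quercus_vulgaris,Listeria_viridis),Bufo_rubra),Solenopsis_domesticus),(Lynx_giganteus,(Turdus_nanus,Mustela_sapiens))))).
From Gulo_borealis up to that node: 4 branches. From Gallus_palustris up to the same node: 3 branches. Total: 4 + 3 = 7.

7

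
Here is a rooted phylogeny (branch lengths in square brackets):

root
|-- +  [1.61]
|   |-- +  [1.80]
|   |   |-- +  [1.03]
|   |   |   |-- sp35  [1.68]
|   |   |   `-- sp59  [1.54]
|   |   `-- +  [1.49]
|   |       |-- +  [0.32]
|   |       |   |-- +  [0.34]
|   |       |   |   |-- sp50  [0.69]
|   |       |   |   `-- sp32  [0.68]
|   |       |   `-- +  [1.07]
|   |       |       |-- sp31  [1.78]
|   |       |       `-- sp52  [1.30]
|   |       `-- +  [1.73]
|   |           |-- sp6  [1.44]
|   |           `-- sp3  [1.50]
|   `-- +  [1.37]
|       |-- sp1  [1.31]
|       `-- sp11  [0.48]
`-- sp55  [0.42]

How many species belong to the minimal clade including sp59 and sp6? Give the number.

8

The MRCA of sp59 and sp6 is the node subtending ((sp35,sp59),(((sp50,sp32),(sp31,sp52)),(sp6,sp3))).
That clade contains 8 terminal taxa: sp3, sp31, sp32, sp35, sp50, sp52, sp59, sp6.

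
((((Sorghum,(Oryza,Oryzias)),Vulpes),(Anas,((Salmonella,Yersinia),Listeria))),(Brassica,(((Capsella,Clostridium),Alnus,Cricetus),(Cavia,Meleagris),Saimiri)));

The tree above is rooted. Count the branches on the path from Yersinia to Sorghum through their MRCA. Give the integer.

The MRCA of Yersinia and Sorghum is the node subtending (((Sorghum,(Oryza,Oryzias)),Vulpes),(Anas,((Salmonella,Yersinia),Listeria))).
From Yersinia up to that node: 4 branches. From Sorghum up to the same node: 3 branches. Total: 4 + 3 = 7.

7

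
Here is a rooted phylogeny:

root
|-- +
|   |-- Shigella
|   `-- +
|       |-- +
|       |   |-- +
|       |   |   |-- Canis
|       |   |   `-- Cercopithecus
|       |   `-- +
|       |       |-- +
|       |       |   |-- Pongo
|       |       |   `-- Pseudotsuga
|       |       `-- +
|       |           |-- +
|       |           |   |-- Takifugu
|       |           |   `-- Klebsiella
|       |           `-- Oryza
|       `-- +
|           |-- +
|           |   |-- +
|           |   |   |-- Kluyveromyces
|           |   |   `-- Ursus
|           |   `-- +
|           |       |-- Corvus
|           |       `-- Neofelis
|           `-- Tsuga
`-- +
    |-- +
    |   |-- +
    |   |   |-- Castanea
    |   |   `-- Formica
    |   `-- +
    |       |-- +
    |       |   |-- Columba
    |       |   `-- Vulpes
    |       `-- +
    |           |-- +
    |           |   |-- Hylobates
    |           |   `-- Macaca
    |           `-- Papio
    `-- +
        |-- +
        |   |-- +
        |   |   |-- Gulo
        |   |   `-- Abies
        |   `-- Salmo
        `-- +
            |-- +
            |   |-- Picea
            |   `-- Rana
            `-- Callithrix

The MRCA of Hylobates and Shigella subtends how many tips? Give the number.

26

The MRCA of Hylobates and Shigella is the root, so the clade is the entire tree.
That clade contains 26 terminal taxa: Abies, Callithrix, Canis, Castanea, Cercopithecus, Columba, Corvus, Formica, Gulo, Hylobates, Klebsiella, Kluyveromyces, Macaca, Neofelis, Oryza, Papio, Picea, Pongo, Pseudotsuga, Rana, Salmo, Shigella, Takifugu, Tsuga, Ursus, Vulpes.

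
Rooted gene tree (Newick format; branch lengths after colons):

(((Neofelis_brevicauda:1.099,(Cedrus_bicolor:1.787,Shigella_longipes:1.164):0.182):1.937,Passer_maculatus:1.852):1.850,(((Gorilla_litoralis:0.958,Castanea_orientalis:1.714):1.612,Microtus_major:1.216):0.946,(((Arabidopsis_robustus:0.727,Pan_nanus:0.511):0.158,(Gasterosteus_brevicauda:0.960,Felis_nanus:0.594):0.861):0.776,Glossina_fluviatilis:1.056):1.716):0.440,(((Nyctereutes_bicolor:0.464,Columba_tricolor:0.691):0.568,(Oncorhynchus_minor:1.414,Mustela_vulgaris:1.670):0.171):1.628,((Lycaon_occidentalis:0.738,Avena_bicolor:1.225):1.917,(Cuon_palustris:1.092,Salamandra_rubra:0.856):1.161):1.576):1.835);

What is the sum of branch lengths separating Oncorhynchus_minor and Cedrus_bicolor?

10.804

The path runs Oncorhynchus_minor → … → MRCA → … → Cedrus_bicolor; the MRCA is the root of the tree.
Branch lengths along that path: 1.414 + 0.171 + 1.628 + 1.835 + 1.850 + 1.937 + 0.182 + 1.787 = 10.804.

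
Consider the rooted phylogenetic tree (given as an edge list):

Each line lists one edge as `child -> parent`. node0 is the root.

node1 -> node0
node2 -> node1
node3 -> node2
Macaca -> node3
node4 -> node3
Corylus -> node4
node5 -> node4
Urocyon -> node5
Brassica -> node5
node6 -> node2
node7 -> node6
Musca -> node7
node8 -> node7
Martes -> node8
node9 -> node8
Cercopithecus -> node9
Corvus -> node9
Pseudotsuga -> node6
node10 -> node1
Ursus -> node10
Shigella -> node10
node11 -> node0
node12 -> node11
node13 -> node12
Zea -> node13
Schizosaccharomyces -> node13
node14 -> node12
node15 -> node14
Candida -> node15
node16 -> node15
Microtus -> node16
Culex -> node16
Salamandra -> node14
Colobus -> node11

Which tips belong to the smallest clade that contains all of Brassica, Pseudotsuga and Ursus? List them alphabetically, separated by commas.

Tracing Brassica: it sits inside (Urocyon,Brassica).
Tracing Pseudotsuga: it sits inside ((Musca,(Martes,(Cercopithecus,Corvus))),Pseudotsuga).
Tracing Ursus: it sits inside (Ursus,Shigella).
The smallest clade enclosing all 3 is (((Macaca,(Corylus,(Urocyon,Brassica))),((Musca,(Martes,(Cercopithecus,Corvus))),Pseudotsuga)),(Ursus,Shigella)); the answer is its 11 terminal taxa in alphabetical order.

Brassica, Cercopithecus, Corvus, Corylus, Macaca, Martes, Musca, Pseudotsuga, Shigella, Urocyon, Ursus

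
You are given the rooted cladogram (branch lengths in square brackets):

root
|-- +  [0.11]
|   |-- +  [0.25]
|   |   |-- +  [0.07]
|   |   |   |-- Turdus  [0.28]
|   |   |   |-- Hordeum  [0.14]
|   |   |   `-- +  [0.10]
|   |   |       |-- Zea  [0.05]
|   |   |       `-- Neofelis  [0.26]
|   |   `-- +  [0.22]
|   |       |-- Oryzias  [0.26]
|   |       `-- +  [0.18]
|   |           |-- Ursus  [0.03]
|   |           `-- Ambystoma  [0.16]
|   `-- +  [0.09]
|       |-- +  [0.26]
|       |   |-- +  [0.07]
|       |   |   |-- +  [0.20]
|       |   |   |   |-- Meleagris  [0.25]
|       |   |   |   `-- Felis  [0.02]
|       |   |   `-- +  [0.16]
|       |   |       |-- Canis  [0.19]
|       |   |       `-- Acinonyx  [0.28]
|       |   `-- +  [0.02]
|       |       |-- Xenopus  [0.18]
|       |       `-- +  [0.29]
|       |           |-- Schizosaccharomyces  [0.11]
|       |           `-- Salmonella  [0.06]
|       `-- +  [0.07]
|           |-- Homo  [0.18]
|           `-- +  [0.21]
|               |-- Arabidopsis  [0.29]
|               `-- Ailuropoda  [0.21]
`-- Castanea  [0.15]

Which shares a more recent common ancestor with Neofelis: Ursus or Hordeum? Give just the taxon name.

Hordeum

The MRCA of Neofelis and Hordeum subtends (Turdus,Hordeum,(Zea,Neofelis)) (4 taxa).
The MRCA of Neofelis and Ursus subtends ((Turdus,Hordeum,(Zea,Neofelis)),(Oryzias,(Ursus,Ambystoma))) (7 taxa).
The first is nested inside the second, so Neofelis shares a more recent common ancestor with Hordeum.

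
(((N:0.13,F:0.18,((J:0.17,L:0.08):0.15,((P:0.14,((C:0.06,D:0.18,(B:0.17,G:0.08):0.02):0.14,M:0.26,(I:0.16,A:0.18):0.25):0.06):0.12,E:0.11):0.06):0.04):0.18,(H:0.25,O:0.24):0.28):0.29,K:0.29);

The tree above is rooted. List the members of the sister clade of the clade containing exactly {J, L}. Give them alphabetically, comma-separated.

The clade containing exactly {J, L} attaches to the tree at the node subtending ((J,L),((P,((C,D,(B,G)),M,(I,A))),E)).
The other lineage descending from that same node — the sister group — is ((P,((C,D,(B,G)),M,(I,A))),E); its 9 tips in alphabetical order are the answer.

A, B, C, D, E, G, I, M, P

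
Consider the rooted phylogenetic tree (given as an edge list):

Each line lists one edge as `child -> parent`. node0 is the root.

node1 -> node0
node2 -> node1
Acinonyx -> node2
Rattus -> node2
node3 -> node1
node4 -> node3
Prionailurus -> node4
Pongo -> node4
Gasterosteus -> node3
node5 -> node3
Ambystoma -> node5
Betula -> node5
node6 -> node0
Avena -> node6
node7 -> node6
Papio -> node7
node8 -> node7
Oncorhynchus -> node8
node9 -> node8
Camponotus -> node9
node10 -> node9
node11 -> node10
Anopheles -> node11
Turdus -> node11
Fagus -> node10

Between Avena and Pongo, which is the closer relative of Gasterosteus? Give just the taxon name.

The MRCA of Gasterosteus and Pongo subtends ((Prionailurus,Pongo),Gasterosteus,(Ambystoma,Betula)) (5 taxa).
The MRCA of Gasterosteus and Avena is the root, subtending the entire tree (14 taxa).
The first is nested inside the second, so Gasterosteus shares a more recent common ancestor with Pongo.

Pongo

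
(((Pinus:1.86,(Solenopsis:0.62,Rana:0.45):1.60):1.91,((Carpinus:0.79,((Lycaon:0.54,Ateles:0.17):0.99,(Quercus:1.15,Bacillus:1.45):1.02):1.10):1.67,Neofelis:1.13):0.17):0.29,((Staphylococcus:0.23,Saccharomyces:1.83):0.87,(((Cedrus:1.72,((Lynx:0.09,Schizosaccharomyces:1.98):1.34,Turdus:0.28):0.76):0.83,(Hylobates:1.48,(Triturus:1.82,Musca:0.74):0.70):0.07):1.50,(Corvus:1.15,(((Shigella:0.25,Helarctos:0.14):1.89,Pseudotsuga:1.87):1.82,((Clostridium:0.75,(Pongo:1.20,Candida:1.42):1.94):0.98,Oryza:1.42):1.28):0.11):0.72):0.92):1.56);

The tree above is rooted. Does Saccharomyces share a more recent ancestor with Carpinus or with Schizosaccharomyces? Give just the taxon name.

The MRCA of Saccharomyces and Schizosaccharomyces subtends ((Staphylococcus,Saccharomyces),(((Cedrus,((Lynx,Schizosaccharomyces),Turdus)),(Hylobates,(Triturus,Musca))),(Corvus,(((Shigella,Helarctos),Pseudotsuga),((Clostridium,(Pongo,Candida)),Oryza))))) (17 taxa).
The MRCA of Saccharomyces and Carpinus is the root, subtending the entire tree (26 taxa).
The first is nested inside the second, so Saccharomyces shares a more recent common ancestor with Schizosaccharomyces.

Schizosaccharomyces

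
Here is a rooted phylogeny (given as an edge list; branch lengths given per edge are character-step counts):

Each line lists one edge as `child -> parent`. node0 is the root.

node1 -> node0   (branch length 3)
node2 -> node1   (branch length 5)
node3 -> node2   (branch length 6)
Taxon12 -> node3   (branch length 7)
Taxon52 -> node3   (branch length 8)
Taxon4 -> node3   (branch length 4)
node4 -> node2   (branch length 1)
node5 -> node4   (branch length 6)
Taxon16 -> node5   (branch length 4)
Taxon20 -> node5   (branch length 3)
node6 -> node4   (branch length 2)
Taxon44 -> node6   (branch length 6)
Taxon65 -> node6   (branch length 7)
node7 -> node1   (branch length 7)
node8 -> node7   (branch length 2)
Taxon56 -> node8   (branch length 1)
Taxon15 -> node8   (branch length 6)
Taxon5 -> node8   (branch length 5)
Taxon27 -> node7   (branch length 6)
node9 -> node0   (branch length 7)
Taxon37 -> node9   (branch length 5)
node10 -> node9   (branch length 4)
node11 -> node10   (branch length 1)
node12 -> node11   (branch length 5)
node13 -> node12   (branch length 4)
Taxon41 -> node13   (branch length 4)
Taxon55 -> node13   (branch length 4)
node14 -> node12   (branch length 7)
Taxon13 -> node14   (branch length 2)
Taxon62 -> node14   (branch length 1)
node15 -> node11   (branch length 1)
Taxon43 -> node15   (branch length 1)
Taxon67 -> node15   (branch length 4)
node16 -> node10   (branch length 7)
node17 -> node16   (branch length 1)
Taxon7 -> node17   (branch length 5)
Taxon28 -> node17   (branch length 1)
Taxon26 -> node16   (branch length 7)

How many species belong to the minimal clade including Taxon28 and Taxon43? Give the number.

The MRCA of Taxon28 and Taxon43 is the node subtending ((((Taxon41,Taxon55),(Taxon13,Taxon62)),(Taxon43,Taxon67)),((Taxon7,Taxon28),Taxon26)).
That clade contains 9 terminal taxa: Taxon13, Taxon26, Taxon28, Taxon41, Taxon43, Taxon55, Taxon62, Taxon67, Taxon7.

9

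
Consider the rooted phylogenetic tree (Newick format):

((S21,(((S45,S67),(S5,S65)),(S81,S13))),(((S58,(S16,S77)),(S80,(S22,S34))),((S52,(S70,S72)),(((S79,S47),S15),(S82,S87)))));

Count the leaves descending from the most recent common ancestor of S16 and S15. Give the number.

14

The MRCA of S16 and S15 is the node subtending (((S58,(S16,S77)),(S80,(S22,S34))),((S52,(S70,S72)),(((S79,S47),S15),(S82,S87)))).
That clade contains 14 terminal taxa: S15, S16, S22, S34, S47, S52, S58, S70, S72, S77, S79, S80, S82, S87.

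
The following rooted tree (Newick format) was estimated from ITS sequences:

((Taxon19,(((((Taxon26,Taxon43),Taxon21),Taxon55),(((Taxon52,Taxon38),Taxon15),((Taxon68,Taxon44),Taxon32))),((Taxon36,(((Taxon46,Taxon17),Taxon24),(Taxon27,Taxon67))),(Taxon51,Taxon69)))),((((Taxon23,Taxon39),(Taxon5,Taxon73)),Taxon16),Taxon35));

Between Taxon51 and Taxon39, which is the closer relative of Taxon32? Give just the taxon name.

The MRCA of Taxon32 and Taxon51 subtends (((((Taxon26,Taxon43),Taxon21),Taxon55),(((Taxon52,Taxon38),Taxon15),((Taxon68,Taxon44),Taxon32))),((Taxon36,(((Taxon46,Taxon17),Taxon24),(Taxon27,Taxon67))),(Taxon51,Taxon69))) (18 taxa).
The MRCA of Taxon32 and Taxon39 is the root, subtending the entire tree (25 taxa).
The first is nested inside the second, so Taxon32 shares a more recent common ancestor with Taxon51.

Taxon51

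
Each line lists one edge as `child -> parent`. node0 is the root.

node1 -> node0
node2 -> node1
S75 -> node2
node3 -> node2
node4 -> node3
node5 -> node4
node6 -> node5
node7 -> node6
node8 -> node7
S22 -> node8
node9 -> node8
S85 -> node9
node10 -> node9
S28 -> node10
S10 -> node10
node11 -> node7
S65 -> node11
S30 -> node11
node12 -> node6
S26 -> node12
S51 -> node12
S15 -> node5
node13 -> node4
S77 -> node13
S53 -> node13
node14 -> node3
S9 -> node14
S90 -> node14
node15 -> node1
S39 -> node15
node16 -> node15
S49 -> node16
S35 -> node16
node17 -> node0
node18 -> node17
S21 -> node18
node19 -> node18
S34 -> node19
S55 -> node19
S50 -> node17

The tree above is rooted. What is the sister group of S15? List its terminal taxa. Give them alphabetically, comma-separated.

S10, S22, S26, S28, S30, S51, S65, S85

S15 attaches to the tree at the node subtending ((((S22,(S85,(S28,S10))),(S65,S30)),(S26,S51)),S15).
The other lineage descending from that same node — the sister group — is (((S22,(S85,(S28,S10))),(S65,S30)),(S26,S51)); its 8 tips in alphabetical order are the answer.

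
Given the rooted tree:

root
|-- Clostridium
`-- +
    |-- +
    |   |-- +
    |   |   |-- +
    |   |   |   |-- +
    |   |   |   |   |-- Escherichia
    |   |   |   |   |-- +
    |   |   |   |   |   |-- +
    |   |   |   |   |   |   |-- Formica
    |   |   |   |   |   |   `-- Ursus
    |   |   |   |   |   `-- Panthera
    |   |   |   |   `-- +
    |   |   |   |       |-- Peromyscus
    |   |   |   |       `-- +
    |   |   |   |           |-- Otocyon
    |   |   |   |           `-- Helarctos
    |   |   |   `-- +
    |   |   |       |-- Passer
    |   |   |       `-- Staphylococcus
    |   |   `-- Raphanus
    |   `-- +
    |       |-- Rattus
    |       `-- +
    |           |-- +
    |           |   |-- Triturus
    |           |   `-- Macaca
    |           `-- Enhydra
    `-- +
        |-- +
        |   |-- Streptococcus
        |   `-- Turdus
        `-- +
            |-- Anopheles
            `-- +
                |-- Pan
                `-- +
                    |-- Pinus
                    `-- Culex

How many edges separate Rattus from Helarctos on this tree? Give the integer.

The MRCA of Rattus and Helarctos is the node subtending ((((Escherichia,((Formica,Ursus),Panthera),(Peromyscus,(Otocyon,Helarctos))),(Passer,Staphylococcus)),Raphanus),(Rattus,((Triturus,Macaca),Enhydra))).
From Rattus up to that node: 2 branches. From Helarctos up to the same node: 6 branches. Total: 2 + 6 = 8.

8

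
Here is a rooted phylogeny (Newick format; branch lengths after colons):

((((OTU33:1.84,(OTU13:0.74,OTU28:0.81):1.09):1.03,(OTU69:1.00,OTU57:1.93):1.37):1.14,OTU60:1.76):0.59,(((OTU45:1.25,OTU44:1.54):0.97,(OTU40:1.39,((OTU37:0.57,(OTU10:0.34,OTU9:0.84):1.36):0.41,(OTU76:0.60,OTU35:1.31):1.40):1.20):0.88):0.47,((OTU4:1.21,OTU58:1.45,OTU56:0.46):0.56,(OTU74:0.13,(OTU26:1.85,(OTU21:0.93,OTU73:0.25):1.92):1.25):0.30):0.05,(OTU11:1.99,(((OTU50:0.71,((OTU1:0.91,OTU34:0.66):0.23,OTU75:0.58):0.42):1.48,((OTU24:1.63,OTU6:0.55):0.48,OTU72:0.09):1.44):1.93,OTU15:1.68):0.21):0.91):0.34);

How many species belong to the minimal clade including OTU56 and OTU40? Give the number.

The MRCA of OTU56 and OTU40 is the node subtending (((OTU45,OTU44),(OTU40,((OTU37,(OTU10,OTU9)),(OTU76,OTU35)))),((OTU4,OTU58,OTU56),(OTU74,(OTU26,(OTU21,OTU73)))),(OTU11,(((OTU50,((OTU1,OTU34),OTU75)),((OTU24,OTU6),OTU72)),OTU15))).
That clade contains 24 terminal taxa: OTU1, OTU10, OTU11, OTU15, OTU21, OTU24, OTU26, OTU34, OTU35, OTU37, OTU4, OTU40, OTU44, OTU45, OTU50, OTU56, OTU58, OTU6, OTU72, OTU73, OTU74, OTU75, OTU76, OTU9.

24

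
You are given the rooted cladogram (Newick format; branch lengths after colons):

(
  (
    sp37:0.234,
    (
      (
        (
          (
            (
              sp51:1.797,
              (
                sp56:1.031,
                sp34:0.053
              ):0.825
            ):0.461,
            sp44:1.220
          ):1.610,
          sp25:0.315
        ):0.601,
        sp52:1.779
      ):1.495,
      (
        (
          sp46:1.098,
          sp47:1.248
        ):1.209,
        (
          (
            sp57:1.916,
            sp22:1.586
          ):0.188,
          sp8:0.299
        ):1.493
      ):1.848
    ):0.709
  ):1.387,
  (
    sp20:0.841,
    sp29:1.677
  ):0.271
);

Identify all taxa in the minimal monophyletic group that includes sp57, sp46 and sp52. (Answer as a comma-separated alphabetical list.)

sp22, sp25, sp34, sp44, sp46, sp47, sp51, sp52, sp56, sp57, sp8

Tracing sp57: it sits inside (sp57,sp22).
Tracing sp46: it sits inside (sp46,sp47).
Tracing sp52: it sits inside ((((sp51,(sp56,sp34)),sp44),sp25),sp52).
The smallest clade enclosing all 3 is (((((sp51,(sp56,sp34)),sp44),sp25),sp52),((sp46,sp47),((sp57,sp22),sp8))); the answer is its 11 terminal taxa in alphabetical order.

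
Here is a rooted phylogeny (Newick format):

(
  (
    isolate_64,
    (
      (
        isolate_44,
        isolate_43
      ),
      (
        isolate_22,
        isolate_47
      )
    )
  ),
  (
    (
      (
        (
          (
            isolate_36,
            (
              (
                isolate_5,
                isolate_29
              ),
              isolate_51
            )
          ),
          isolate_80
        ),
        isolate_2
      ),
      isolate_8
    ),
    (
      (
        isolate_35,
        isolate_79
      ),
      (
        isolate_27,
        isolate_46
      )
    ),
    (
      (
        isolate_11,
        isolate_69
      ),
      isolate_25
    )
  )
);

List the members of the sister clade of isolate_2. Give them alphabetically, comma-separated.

isolate_29, isolate_36, isolate_5, isolate_51, isolate_80

isolate_2 attaches to the tree at the node subtending (((isolate_36,((isolate_5,isolate_29),isolate_51)),isolate_80),isolate_2).
The other lineage descending from that same node — the sister group — is ((isolate_36,((isolate_5,isolate_29),isolate_51)),isolate_80); its 5 tips in alphabetical order are the answer.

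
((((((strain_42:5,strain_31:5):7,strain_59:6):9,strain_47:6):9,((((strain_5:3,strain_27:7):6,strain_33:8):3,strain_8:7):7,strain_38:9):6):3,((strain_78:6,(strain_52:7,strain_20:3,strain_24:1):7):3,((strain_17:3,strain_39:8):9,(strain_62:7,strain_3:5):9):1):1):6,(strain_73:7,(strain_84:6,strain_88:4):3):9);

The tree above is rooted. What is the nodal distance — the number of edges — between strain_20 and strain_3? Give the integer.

6

The MRCA of strain_20 and strain_3 is the node subtending ((strain_78,(strain_52,strain_20,strain_24)),((strain_17,strain_39),(strain_62,strain_3))).
From strain_20 up to that node: 3 branches. From strain_3 up to the same node: 3 branches. Total: 3 + 3 = 6.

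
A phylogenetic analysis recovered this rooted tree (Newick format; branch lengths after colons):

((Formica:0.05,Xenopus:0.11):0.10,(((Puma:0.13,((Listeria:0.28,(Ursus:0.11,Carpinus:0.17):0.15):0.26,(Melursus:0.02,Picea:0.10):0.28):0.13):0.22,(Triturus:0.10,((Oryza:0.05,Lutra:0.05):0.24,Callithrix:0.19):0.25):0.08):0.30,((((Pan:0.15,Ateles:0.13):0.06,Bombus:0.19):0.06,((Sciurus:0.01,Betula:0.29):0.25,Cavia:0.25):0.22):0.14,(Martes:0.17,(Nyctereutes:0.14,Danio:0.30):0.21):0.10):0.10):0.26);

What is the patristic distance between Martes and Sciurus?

0.89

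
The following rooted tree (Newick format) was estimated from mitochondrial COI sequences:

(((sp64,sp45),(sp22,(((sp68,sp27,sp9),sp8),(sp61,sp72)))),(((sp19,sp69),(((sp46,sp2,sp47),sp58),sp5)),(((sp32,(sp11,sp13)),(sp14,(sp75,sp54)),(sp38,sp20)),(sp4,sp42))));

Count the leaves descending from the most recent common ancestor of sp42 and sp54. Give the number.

The MRCA of sp42 and sp54 is the node subtending (((sp32,(sp11,sp13)),(sp14,(sp75,sp54)),(sp38,sp20)),(sp4,sp42)).
That clade contains 10 terminal taxa: sp11, sp13, sp14, sp20, sp32, sp38, sp4, sp42, sp54, sp75.

10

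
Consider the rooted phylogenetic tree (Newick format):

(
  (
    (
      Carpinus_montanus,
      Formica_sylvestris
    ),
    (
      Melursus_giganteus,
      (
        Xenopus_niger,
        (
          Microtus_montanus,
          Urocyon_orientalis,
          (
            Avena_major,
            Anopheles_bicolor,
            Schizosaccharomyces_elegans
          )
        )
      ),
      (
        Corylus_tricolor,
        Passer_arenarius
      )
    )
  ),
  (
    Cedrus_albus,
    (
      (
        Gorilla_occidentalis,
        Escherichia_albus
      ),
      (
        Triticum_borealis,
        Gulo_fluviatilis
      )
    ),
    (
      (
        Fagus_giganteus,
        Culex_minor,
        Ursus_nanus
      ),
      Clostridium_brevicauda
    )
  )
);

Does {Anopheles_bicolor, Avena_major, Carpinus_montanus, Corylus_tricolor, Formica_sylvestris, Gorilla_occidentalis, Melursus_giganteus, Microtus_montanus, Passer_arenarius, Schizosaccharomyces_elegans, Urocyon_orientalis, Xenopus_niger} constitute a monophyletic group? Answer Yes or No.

No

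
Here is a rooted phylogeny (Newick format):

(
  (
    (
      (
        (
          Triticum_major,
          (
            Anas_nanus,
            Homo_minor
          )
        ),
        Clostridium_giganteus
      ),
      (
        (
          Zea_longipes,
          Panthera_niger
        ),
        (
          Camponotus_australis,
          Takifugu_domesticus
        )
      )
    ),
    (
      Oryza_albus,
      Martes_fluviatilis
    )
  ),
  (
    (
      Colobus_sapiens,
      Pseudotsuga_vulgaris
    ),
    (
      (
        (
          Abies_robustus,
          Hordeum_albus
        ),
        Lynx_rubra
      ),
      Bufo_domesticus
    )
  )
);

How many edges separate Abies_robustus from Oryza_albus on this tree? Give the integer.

8

The MRCA of Abies_robustus and Oryza_albus is the root of the tree.
From Abies_robustus up to that node: 5 branches. From Oryza_albus up to the same node: 3 branches. Total: 5 + 3 = 8.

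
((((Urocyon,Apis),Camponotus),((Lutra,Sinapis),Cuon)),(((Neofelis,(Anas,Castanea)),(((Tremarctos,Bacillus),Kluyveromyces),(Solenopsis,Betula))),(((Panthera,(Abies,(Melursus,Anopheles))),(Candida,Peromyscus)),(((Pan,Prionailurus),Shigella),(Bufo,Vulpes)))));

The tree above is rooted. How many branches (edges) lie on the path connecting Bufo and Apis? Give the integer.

9

The MRCA of Bufo and Apis is the root of the tree.
From Bufo up to that node: 5 branches. From Apis up to the same node: 4 branches. Total: 5 + 4 = 9.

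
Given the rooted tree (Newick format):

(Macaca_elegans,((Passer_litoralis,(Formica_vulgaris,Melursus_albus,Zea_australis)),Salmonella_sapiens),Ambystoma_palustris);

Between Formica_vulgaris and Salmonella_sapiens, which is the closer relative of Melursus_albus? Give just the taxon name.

Formica_vulgaris

The MRCA of Melursus_albus and Formica_vulgaris subtends (Formica_vulgaris,Melursus_albus,Zea_australis) (3 taxa).
The MRCA of Melursus_albus and Salmonella_sapiens subtends ((Passer_litoralis,(Formica_vulgaris,Melursus_albus,Zea_australis)),Salmonella_sapiens) (5 taxa).
The first is nested inside the second, so Melursus_albus shares a more recent common ancestor with Formica_vulgaris.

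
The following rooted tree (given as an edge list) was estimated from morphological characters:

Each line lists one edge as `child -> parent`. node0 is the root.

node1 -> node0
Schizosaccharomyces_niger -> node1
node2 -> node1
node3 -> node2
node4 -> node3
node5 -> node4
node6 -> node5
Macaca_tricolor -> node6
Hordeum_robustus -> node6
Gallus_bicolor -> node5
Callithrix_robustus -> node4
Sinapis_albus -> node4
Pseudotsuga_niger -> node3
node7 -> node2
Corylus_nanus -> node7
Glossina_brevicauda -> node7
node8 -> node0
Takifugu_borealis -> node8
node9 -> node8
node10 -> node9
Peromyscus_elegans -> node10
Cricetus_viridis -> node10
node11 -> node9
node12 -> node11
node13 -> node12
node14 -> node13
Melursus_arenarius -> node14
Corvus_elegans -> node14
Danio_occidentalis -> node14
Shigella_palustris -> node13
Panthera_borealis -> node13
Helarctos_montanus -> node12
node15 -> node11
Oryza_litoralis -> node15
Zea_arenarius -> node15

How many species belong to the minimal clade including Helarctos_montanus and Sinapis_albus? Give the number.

The MRCA of Helarctos_montanus and Sinapis_albus is the root, so the clade is the entire tree.
That clade contains 20 terminal taxa: Callithrix_robustus, Corvus_elegans, Corylus_nanus, Cricetus_viridis, Danio_occidentalis, Gallus_bicolor, Glossina_brevicauda, Helarctos_montanus, Hordeum_robustus, Macaca_tricolor, Melursus_arenarius, Oryza_litoralis, Panthera_borealis, Peromyscus_elegans, Pseudotsuga_niger, Schizosaccharomyces_niger, Shigella_palustris, Sinapis_albus, Takifugu_borealis, Zea_arenarius.

20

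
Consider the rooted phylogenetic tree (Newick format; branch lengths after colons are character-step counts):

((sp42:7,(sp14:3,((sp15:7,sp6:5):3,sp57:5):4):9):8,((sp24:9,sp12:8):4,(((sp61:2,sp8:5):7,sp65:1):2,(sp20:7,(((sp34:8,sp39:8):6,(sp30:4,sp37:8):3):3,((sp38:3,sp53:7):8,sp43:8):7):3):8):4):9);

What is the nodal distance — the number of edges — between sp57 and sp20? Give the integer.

8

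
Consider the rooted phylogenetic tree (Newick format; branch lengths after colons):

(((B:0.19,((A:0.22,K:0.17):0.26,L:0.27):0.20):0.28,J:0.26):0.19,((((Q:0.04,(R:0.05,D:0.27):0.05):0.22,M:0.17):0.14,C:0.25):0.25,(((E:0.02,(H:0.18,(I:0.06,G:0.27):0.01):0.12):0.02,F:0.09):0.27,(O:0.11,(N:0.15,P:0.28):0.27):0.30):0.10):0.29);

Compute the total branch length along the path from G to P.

1.54

The path runs G → … → MRCA → … → P; the MRCA is the node subtending (((E,(H,(I,G))),F),(O,(N,P))).
Branch lengths along that path: 0.27 + 0.01 + 0.12 + 0.02 + 0.27 + 0.30 + 0.27 + 0.28 = 1.54.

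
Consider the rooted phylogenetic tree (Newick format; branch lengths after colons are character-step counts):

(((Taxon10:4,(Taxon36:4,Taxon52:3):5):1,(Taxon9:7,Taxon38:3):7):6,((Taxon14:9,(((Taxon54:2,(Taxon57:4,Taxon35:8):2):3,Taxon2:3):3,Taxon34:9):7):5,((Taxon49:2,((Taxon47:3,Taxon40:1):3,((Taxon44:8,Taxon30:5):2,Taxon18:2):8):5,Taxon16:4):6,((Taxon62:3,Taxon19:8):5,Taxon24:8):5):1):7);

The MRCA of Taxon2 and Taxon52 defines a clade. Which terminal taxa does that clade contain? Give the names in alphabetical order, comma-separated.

Taxon10, Taxon14, Taxon16, Taxon18, Taxon19, Taxon2, Taxon24, Taxon30, Taxon34, Taxon35, Taxon36, Taxon38, Taxon40, Taxon44, Taxon47, Taxon49, Taxon52, Taxon54, Taxon57, Taxon62, Taxon9

Tracing Taxon2: it sits inside ((Taxon54,(Taxon57,Taxon35)),Taxon2).
Tracing Taxon52: it sits inside (Taxon36,Taxon52).
The smallest clade enclosing both is the whole tree (their MRCA is the root), so the answer is all 21 tips in alphabetical order.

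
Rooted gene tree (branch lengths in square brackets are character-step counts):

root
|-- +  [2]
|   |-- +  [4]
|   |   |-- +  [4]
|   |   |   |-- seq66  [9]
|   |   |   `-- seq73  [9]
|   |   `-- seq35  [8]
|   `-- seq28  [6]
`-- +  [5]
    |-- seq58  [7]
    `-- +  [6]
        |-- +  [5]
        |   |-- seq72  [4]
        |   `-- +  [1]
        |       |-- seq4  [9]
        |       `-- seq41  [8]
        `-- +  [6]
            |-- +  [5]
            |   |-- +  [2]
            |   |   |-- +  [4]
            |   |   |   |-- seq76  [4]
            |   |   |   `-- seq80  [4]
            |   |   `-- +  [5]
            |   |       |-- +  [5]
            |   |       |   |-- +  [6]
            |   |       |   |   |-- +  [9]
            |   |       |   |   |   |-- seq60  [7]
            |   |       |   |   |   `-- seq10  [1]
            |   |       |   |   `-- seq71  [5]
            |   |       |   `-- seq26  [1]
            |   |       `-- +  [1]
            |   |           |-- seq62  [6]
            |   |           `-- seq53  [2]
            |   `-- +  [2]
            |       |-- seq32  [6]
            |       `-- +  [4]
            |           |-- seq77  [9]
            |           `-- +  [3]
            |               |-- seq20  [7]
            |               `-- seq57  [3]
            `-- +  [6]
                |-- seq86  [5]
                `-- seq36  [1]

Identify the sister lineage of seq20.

seq20 attaches to the tree at the node subtending (seq20,seq57).
The other lineage descending from that same node — the sister group — is the single tip seq57.

seq57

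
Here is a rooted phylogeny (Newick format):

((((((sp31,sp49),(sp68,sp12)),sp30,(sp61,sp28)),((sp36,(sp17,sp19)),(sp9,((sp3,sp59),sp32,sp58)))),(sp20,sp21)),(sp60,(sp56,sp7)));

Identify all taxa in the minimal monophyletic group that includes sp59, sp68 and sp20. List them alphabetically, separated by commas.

sp12, sp17, sp19, sp20, sp21, sp28, sp3, sp30, sp31, sp32, sp36, sp49, sp58, sp59, sp61, sp68, sp9

Tracing sp59: it sits inside (sp3,sp59).
Tracing sp68: it sits inside (sp68,sp12).
Tracing sp20: it sits inside (sp20,sp21).
The smallest clade enclosing all 3 is (((((sp31,sp49),(sp68,sp12)),sp30,(sp61,sp28)),((sp36,(sp17,sp19)),(sp9,((sp3,sp59),sp32,sp58)))),(sp20,sp21)); the answer is its 17 terminal taxa in alphabetical order.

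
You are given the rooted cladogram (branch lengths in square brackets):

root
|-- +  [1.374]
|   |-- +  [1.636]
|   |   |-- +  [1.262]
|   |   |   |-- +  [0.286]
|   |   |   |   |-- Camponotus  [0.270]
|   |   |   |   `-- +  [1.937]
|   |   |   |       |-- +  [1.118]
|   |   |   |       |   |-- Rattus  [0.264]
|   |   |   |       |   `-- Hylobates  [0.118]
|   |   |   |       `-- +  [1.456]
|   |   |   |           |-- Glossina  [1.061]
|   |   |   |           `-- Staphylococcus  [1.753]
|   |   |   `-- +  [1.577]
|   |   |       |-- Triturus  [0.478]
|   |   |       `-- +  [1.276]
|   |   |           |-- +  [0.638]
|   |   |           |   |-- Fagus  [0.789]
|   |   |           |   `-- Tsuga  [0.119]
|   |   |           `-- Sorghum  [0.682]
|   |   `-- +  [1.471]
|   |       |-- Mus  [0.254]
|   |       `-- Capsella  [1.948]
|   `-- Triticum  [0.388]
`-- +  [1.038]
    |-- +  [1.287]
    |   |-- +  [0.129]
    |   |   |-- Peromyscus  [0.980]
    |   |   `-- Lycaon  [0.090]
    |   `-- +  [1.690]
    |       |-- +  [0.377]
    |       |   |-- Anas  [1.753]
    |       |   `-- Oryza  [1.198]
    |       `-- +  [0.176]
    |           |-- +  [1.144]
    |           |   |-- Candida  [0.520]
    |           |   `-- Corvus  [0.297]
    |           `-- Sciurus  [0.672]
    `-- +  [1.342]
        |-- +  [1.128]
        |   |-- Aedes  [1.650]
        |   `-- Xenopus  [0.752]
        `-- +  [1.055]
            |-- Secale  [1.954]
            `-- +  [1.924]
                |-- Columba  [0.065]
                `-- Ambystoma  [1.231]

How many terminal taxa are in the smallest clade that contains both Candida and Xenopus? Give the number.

The MRCA of Candida and Xenopus is the node subtending (((Peromyscus,Lycaon),((Anas,Oryza),((Candida,Corvus),Sciurus))),((Aedes,Xenopus),(Secale,(Columba,Ambystoma)))).
That clade contains 12 terminal taxa: Aedes, Ambystoma, Anas, Candida, Columba, Corvus, Lycaon, Oryza, Peromyscus, Sciurus, Secale, Xenopus.

12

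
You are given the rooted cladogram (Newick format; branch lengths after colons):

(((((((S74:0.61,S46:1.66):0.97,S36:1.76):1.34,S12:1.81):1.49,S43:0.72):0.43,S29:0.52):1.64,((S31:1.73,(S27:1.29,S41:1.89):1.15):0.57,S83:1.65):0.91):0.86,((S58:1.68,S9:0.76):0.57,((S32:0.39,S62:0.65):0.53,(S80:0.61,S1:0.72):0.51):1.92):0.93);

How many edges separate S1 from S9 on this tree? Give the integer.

The MRCA of S1 and S9 is the node subtending ((S58,S9),((S32,S62),(S80,S1))).
From S1 up to that node: 3 branches. From S9 up to the same node: 2 branches. Total: 3 + 2 = 5.

5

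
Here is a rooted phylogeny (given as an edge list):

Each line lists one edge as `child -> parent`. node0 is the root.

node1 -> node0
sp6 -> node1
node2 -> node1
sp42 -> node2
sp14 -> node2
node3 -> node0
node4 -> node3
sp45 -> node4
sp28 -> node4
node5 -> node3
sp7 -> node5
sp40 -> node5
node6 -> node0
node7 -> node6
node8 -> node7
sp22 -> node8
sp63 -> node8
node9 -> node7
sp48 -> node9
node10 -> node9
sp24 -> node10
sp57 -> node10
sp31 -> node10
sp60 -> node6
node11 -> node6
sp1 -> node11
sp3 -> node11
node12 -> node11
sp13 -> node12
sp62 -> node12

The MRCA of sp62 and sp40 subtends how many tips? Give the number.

The MRCA of sp62 and sp40 is the root, so the clade is the entire tree.
That clade contains 18 terminal taxa: sp1, sp13, sp14, sp22, sp24, sp28, sp3, sp31, sp40, sp42, sp45, sp48, sp57, sp6, sp60, sp62, sp63, sp7.

18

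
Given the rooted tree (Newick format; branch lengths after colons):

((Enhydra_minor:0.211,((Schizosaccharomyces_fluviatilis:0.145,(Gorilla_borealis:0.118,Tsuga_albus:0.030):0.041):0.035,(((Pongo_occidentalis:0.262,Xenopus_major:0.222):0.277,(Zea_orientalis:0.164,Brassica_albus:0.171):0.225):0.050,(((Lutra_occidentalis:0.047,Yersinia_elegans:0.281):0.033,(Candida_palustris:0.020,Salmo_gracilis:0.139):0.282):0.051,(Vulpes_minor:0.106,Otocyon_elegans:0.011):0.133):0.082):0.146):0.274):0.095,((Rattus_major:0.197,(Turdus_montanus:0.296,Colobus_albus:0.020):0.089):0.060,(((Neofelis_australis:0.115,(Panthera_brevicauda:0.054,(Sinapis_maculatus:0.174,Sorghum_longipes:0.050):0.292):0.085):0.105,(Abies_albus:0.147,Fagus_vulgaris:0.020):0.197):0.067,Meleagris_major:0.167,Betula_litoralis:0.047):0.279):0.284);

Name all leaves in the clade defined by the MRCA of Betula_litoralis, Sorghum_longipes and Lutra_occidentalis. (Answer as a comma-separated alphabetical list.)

Abies_albus, Betula_litoralis, Brassica_albus, Candida_palustris, Colobus_albus, Enhydra_minor, Fagus_vulgaris, Gorilla_borealis, Lutra_occidentalis, Meleagris_major, Neofelis_australis, Otocyon_elegans, Panthera_brevicauda, Pongo_occidentalis, Rattus_major, Salmo_gracilis, Schizosaccharomyces_fluviatilis, Sinapis_maculatus, Sorghum_longipes, Tsuga_albus, Turdus_montanus, Vulpes_minor, Xenopus_major, Yersinia_elegans, Zea_orientalis

Tracing Betula_litoralis: it sits inside (((Neofelis_australis,(Panthera_brevicauda,(Sinapis_maculatus,Sorghum_longipes))),(Abies_albus,Fagus_vulgaris)),Meleagris_major,Betula_litoralis).
Tracing Sorghum_longipes: it sits inside (Sinapis_maculatus,Sorghum_longipes).
Tracing Lutra_occidentalis: it sits inside (Lutra_occidentalis,Yersinia_elegans).
The smallest clade enclosing all 3 is the whole tree (their MRCA is the root), so the answer is all 25 tips in alphabetical order.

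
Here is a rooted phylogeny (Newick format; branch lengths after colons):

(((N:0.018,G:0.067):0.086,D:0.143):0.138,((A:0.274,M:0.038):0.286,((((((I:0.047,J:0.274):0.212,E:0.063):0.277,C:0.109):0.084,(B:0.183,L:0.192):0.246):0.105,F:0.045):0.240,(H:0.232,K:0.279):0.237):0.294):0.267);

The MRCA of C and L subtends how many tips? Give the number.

The MRCA of C and L is the node subtending ((((I,J),E),C),(B,L)).
That clade contains 6 terminal taxa: B, C, E, I, J, L.

6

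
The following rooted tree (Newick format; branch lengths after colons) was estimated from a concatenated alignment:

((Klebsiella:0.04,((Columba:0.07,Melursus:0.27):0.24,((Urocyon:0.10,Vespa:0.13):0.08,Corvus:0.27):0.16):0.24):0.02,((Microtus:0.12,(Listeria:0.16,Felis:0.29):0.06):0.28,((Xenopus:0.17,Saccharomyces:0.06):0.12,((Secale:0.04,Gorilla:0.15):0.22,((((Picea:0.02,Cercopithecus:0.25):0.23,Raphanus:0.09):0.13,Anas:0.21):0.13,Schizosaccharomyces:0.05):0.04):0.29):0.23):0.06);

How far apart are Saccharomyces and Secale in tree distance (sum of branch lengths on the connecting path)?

The path runs Saccharomyces → … → MRCA → … → Secale; the MRCA is the node subtending ((Xenopus,Saccharomyces),((Secale,Gorilla),((((Picea,Cercopithecus),Raphanus),Anas),Schizosaccharomyces))).
Branch lengths along that path: 0.06 + 0.12 + 0.29 + 0.22 + 0.04 = 0.73.

0.73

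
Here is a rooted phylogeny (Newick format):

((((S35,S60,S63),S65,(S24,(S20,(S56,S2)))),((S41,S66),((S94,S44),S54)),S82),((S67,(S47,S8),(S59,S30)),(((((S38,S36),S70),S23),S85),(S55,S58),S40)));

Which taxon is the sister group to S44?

S94

S44 attaches to the tree at the node subtending (S94,S44).
The other lineage descending from that same node — the sister group — is the single tip S94.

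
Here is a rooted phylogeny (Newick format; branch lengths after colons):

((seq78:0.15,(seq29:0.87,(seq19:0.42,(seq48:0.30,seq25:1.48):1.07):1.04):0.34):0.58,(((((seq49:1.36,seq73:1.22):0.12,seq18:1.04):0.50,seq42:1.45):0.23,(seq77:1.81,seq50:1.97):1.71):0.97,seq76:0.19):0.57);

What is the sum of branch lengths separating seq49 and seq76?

The path runs seq49 → … → MRCA → … → seq76; the MRCA is the node subtending (((((seq49,seq73),seq18),seq42),(seq77,seq50)),seq76).
Branch lengths along that path: 1.36 + 0.12 + 0.50 + 0.23 + 0.97 + 0.19 = 3.37.

3.37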